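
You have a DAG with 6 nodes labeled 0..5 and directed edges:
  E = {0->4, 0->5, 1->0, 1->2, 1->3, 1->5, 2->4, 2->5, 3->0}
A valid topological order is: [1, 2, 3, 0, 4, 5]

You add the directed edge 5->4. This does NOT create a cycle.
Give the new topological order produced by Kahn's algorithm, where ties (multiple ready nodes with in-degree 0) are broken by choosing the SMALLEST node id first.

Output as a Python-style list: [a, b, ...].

Answer: [1, 2, 3, 0, 5, 4]

Derivation:
Old toposort: [1, 2, 3, 0, 4, 5]
Added edge: 5->4
Position of 5 (5) > position of 4 (4). Must reorder: 5 must now come before 4.
Run Kahn's algorithm (break ties by smallest node id):
  initial in-degrees: [2, 0, 1, 1, 3, 3]
  ready (indeg=0): [1]
  pop 1: indeg[0]->1; indeg[2]->0; indeg[3]->0; indeg[5]->2 | ready=[2, 3] | order so far=[1]
  pop 2: indeg[4]->2; indeg[5]->1 | ready=[3] | order so far=[1, 2]
  pop 3: indeg[0]->0 | ready=[0] | order so far=[1, 2, 3]
  pop 0: indeg[4]->1; indeg[5]->0 | ready=[5] | order so far=[1, 2, 3, 0]
  pop 5: indeg[4]->0 | ready=[4] | order so far=[1, 2, 3, 0, 5]
  pop 4: no out-edges | ready=[] | order so far=[1, 2, 3, 0, 5, 4]
  Result: [1, 2, 3, 0, 5, 4]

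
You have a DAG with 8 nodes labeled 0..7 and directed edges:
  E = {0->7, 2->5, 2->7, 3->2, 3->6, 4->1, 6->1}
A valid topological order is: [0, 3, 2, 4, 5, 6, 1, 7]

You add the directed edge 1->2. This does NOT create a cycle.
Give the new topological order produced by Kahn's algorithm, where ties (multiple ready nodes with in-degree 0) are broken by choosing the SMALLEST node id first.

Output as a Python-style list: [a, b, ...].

Answer: [0, 3, 4, 6, 1, 2, 5, 7]

Derivation:
Old toposort: [0, 3, 2, 4, 5, 6, 1, 7]
Added edge: 1->2
Position of 1 (6) > position of 2 (2). Must reorder: 1 must now come before 2.
Run Kahn's algorithm (break ties by smallest node id):
  initial in-degrees: [0, 2, 2, 0, 0, 1, 1, 2]
  ready (indeg=0): [0, 3, 4]
  pop 0: indeg[7]->1 | ready=[3, 4] | order so far=[0]
  pop 3: indeg[2]->1; indeg[6]->0 | ready=[4, 6] | order so far=[0, 3]
  pop 4: indeg[1]->1 | ready=[6] | order so far=[0, 3, 4]
  pop 6: indeg[1]->0 | ready=[1] | order so far=[0, 3, 4, 6]
  pop 1: indeg[2]->0 | ready=[2] | order so far=[0, 3, 4, 6, 1]
  pop 2: indeg[5]->0; indeg[7]->0 | ready=[5, 7] | order so far=[0, 3, 4, 6, 1, 2]
  pop 5: no out-edges | ready=[7] | order so far=[0, 3, 4, 6, 1, 2, 5]
  pop 7: no out-edges | ready=[] | order so far=[0, 3, 4, 6, 1, 2, 5, 7]
  Result: [0, 3, 4, 6, 1, 2, 5, 7]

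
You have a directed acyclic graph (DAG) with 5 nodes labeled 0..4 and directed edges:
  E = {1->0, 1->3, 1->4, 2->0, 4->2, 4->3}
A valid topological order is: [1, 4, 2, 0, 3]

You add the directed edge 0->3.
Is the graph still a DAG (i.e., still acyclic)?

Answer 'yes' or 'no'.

Answer: yes

Derivation:
Given toposort: [1, 4, 2, 0, 3]
Position of 0: index 3; position of 3: index 4
New edge 0->3: forward
Forward edge: respects the existing order. Still a DAG, same toposort still valid.
Still a DAG? yes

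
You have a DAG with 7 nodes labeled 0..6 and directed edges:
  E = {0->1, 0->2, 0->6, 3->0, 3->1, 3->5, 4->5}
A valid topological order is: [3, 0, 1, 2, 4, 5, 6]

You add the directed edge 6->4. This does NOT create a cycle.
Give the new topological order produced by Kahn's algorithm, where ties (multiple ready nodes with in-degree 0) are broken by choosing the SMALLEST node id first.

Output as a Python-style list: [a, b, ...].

Old toposort: [3, 0, 1, 2, 4, 5, 6]
Added edge: 6->4
Position of 6 (6) > position of 4 (4). Must reorder: 6 must now come before 4.
Run Kahn's algorithm (break ties by smallest node id):
  initial in-degrees: [1, 2, 1, 0, 1, 2, 1]
  ready (indeg=0): [3]
  pop 3: indeg[0]->0; indeg[1]->1; indeg[5]->1 | ready=[0] | order so far=[3]
  pop 0: indeg[1]->0; indeg[2]->0; indeg[6]->0 | ready=[1, 2, 6] | order so far=[3, 0]
  pop 1: no out-edges | ready=[2, 6] | order so far=[3, 0, 1]
  pop 2: no out-edges | ready=[6] | order so far=[3, 0, 1, 2]
  pop 6: indeg[4]->0 | ready=[4] | order so far=[3, 0, 1, 2, 6]
  pop 4: indeg[5]->0 | ready=[5] | order so far=[3, 0, 1, 2, 6, 4]
  pop 5: no out-edges | ready=[] | order so far=[3, 0, 1, 2, 6, 4, 5]
  Result: [3, 0, 1, 2, 6, 4, 5]

Answer: [3, 0, 1, 2, 6, 4, 5]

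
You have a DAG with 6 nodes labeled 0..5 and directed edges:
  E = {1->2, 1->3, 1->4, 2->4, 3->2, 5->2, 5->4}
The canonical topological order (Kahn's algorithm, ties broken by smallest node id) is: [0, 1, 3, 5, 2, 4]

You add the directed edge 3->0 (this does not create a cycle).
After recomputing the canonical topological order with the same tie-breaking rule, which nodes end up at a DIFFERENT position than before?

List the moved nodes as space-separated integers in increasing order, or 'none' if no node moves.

Answer: 0 1 3

Derivation:
Old toposort: [0, 1, 3, 5, 2, 4]
Added edge 3->0
Recompute Kahn (smallest-id tiebreak):
  initial in-degrees: [1, 0, 3, 1, 3, 0]
  ready (indeg=0): [1, 5]
  pop 1: indeg[2]->2; indeg[3]->0; indeg[4]->2 | ready=[3, 5] | order so far=[1]
  pop 3: indeg[0]->0; indeg[2]->1 | ready=[0, 5] | order so far=[1, 3]
  pop 0: no out-edges | ready=[5] | order so far=[1, 3, 0]
  pop 5: indeg[2]->0; indeg[4]->1 | ready=[2] | order so far=[1, 3, 0, 5]
  pop 2: indeg[4]->0 | ready=[4] | order so far=[1, 3, 0, 5, 2]
  pop 4: no out-edges | ready=[] | order so far=[1, 3, 0, 5, 2, 4]
New canonical toposort: [1, 3, 0, 5, 2, 4]
Compare positions:
  Node 0: index 0 -> 2 (moved)
  Node 1: index 1 -> 0 (moved)
  Node 2: index 4 -> 4 (same)
  Node 3: index 2 -> 1 (moved)
  Node 4: index 5 -> 5 (same)
  Node 5: index 3 -> 3 (same)
Nodes that changed position: 0 1 3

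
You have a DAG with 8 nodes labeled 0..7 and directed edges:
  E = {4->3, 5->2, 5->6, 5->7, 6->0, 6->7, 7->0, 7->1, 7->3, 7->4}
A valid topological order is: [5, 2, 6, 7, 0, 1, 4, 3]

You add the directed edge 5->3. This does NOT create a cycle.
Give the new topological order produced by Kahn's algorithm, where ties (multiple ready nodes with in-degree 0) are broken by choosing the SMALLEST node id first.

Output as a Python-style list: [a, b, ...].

Old toposort: [5, 2, 6, 7, 0, 1, 4, 3]
Added edge: 5->3
Position of 5 (0) < position of 3 (7). Old order still valid.
Run Kahn's algorithm (break ties by smallest node id):
  initial in-degrees: [2, 1, 1, 3, 1, 0, 1, 2]
  ready (indeg=0): [5]
  pop 5: indeg[2]->0; indeg[3]->2; indeg[6]->0; indeg[7]->1 | ready=[2, 6] | order so far=[5]
  pop 2: no out-edges | ready=[6] | order so far=[5, 2]
  pop 6: indeg[0]->1; indeg[7]->0 | ready=[7] | order so far=[5, 2, 6]
  pop 7: indeg[0]->0; indeg[1]->0; indeg[3]->1; indeg[4]->0 | ready=[0, 1, 4] | order so far=[5, 2, 6, 7]
  pop 0: no out-edges | ready=[1, 4] | order so far=[5, 2, 6, 7, 0]
  pop 1: no out-edges | ready=[4] | order so far=[5, 2, 6, 7, 0, 1]
  pop 4: indeg[3]->0 | ready=[3] | order so far=[5, 2, 6, 7, 0, 1, 4]
  pop 3: no out-edges | ready=[] | order so far=[5, 2, 6, 7, 0, 1, 4, 3]
  Result: [5, 2, 6, 7, 0, 1, 4, 3]

Answer: [5, 2, 6, 7, 0, 1, 4, 3]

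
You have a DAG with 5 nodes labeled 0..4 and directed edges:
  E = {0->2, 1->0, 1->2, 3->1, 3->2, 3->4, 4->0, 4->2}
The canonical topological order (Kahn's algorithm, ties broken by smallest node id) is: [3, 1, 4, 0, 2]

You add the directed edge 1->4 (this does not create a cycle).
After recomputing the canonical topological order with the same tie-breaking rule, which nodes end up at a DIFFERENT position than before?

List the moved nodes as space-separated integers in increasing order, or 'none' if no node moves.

Answer: none

Derivation:
Old toposort: [3, 1, 4, 0, 2]
Added edge 1->4
Recompute Kahn (smallest-id tiebreak):
  initial in-degrees: [2, 1, 4, 0, 2]
  ready (indeg=0): [3]
  pop 3: indeg[1]->0; indeg[2]->3; indeg[4]->1 | ready=[1] | order so far=[3]
  pop 1: indeg[0]->1; indeg[2]->2; indeg[4]->0 | ready=[4] | order so far=[3, 1]
  pop 4: indeg[0]->0; indeg[2]->1 | ready=[0] | order so far=[3, 1, 4]
  pop 0: indeg[2]->0 | ready=[2] | order so far=[3, 1, 4, 0]
  pop 2: no out-edges | ready=[] | order so far=[3, 1, 4, 0, 2]
New canonical toposort: [3, 1, 4, 0, 2]
Compare positions:
  Node 0: index 3 -> 3 (same)
  Node 1: index 1 -> 1 (same)
  Node 2: index 4 -> 4 (same)
  Node 3: index 0 -> 0 (same)
  Node 4: index 2 -> 2 (same)
Nodes that changed position: none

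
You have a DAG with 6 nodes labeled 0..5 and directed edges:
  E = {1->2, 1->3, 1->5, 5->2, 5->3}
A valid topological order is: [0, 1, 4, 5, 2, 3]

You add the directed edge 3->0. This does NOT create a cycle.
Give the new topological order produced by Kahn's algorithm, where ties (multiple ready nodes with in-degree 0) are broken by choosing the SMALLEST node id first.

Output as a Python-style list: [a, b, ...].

Answer: [1, 4, 5, 2, 3, 0]

Derivation:
Old toposort: [0, 1, 4, 5, 2, 3]
Added edge: 3->0
Position of 3 (5) > position of 0 (0). Must reorder: 3 must now come before 0.
Run Kahn's algorithm (break ties by smallest node id):
  initial in-degrees: [1, 0, 2, 2, 0, 1]
  ready (indeg=0): [1, 4]
  pop 1: indeg[2]->1; indeg[3]->1; indeg[5]->0 | ready=[4, 5] | order so far=[1]
  pop 4: no out-edges | ready=[5] | order so far=[1, 4]
  pop 5: indeg[2]->0; indeg[3]->0 | ready=[2, 3] | order so far=[1, 4, 5]
  pop 2: no out-edges | ready=[3] | order so far=[1, 4, 5, 2]
  pop 3: indeg[0]->0 | ready=[0] | order so far=[1, 4, 5, 2, 3]
  pop 0: no out-edges | ready=[] | order so far=[1, 4, 5, 2, 3, 0]
  Result: [1, 4, 5, 2, 3, 0]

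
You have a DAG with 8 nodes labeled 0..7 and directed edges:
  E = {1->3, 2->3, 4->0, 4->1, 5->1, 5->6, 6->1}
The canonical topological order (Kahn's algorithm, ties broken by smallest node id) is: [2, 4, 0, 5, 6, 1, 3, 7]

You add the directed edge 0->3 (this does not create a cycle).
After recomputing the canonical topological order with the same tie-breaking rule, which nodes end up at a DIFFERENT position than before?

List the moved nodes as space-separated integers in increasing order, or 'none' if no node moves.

Old toposort: [2, 4, 0, 5, 6, 1, 3, 7]
Added edge 0->3
Recompute Kahn (smallest-id tiebreak):
  initial in-degrees: [1, 3, 0, 3, 0, 0, 1, 0]
  ready (indeg=0): [2, 4, 5, 7]
  pop 2: indeg[3]->2 | ready=[4, 5, 7] | order so far=[2]
  pop 4: indeg[0]->0; indeg[1]->2 | ready=[0, 5, 7] | order so far=[2, 4]
  pop 0: indeg[3]->1 | ready=[5, 7] | order so far=[2, 4, 0]
  pop 5: indeg[1]->1; indeg[6]->0 | ready=[6, 7] | order so far=[2, 4, 0, 5]
  pop 6: indeg[1]->0 | ready=[1, 7] | order so far=[2, 4, 0, 5, 6]
  pop 1: indeg[3]->0 | ready=[3, 7] | order so far=[2, 4, 0, 5, 6, 1]
  pop 3: no out-edges | ready=[7] | order so far=[2, 4, 0, 5, 6, 1, 3]
  pop 7: no out-edges | ready=[] | order so far=[2, 4, 0, 5, 6, 1, 3, 7]
New canonical toposort: [2, 4, 0, 5, 6, 1, 3, 7]
Compare positions:
  Node 0: index 2 -> 2 (same)
  Node 1: index 5 -> 5 (same)
  Node 2: index 0 -> 0 (same)
  Node 3: index 6 -> 6 (same)
  Node 4: index 1 -> 1 (same)
  Node 5: index 3 -> 3 (same)
  Node 6: index 4 -> 4 (same)
  Node 7: index 7 -> 7 (same)
Nodes that changed position: none

Answer: none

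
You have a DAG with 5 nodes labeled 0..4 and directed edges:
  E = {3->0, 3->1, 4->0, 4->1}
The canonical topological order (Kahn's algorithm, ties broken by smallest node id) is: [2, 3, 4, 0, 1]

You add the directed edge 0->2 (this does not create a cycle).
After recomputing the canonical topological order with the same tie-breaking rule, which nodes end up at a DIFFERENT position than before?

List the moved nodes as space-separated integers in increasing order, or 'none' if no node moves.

Answer: 0 1 2 3 4

Derivation:
Old toposort: [2, 3, 4, 0, 1]
Added edge 0->2
Recompute Kahn (smallest-id tiebreak):
  initial in-degrees: [2, 2, 1, 0, 0]
  ready (indeg=0): [3, 4]
  pop 3: indeg[0]->1; indeg[1]->1 | ready=[4] | order so far=[3]
  pop 4: indeg[0]->0; indeg[1]->0 | ready=[0, 1] | order so far=[3, 4]
  pop 0: indeg[2]->0 | ready=[1, 2] | order so far=[3, 4, 0]
  pop 1: no out-edges | ready=[2] | order so far=[3, 4, 0, 1]
  pop 2: no out-edges | ready=[] | order so far=[3, 4, 0, 1, 2]
New canonical toposort: [3, 4, 0, 1, 2]
Compare positions:
  Node 0: index 3 -> 2 (moved)
  Node 1: index 4 -> 3 (moved)
  Node 2: index 0 -> 4 (moved)
  Node 3: index 1 -> 0 (moved)
  Node 4: index 2 -> 1 (moved)
Nodes that changed position: 0 1 2 3 4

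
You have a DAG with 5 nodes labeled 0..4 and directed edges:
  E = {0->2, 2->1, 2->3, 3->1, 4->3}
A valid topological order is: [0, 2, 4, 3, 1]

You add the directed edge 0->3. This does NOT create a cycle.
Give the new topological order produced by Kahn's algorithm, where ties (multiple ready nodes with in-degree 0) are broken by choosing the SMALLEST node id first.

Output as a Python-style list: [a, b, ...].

Old toposort: [0, 2, 4, 3, 1]
Added edge: 0->3
Position of 0 (0) < position of 3 (3). Old order still valid.
Run Kahn's algorithm (break ties by smallest node id):
  initial in-degrees: [0, 2, 1, 3, 0]
  ready (indeg=0): [0, 4]
  pop 0: indeg[2]->0; indeg[3]->2 | ready=[2, 4] | order so far=[0]
  pop 2: indeg[1]->1; indeg[3]->1 | ready=[4] | order so far=[0, 2]
  pop 4: indeg[3]->0 | ready=[3] | order so far=[0, 2, 4]
  pop 3: indeg[1]->0 | ready=[1] | order so far=[0, 2, 4, 3]
  pop 1: no out-edges | ready=[] | order so far=[0, 2, 4, 3, 1]
  Result: [0, 2, 4, 3, 1]

Answer: [0, 2, 4, 3, 1]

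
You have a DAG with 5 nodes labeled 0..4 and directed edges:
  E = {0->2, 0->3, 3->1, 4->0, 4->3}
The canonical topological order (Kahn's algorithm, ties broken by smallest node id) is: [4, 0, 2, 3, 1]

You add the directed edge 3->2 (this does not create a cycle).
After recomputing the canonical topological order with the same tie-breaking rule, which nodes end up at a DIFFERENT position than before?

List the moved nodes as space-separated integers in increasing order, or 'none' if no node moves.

Old toposort: [4, 0, 2, 3, 1]
Added edge 3->2
Recompute Kahn (smallest-id tiebreak):
  initial in-degrees: [1, 1, 2, 2, 0]
  ready (indeg=0): [4]
  pop 4: indeg[0]->0; indeg[3]->1 | ready=[0] | order so far=[4]
  pop 0: indeg[2]->1; indeg[3]->0 | ready=[3] | order so far=[4, 0]
  pop 3: indeg[1]->0; indeg[2]->0 | ready=[1, 2] | order so far=[4, 0, 3]
  pop 1: no out-edges | ready=[2] | order so far=[4, 0, 3, 1]
  pop 2: no out-edges | ready=[] | order so far=[4, 0, 3, 1, 2]
New canonical toposort: [4, 0, 3, 1, 2]
Compare positions:
  Node 0: index 1 -> 1 (same)
  Node 1: index 4 -> 3 (moved)
  Node 2: index 2 -> 4 (moved)
  Node 3: index 3 -> 2 (moved)
  Node 4: index 0 -> 0 (same)
Nodes that changed position: 1 2 3

Answer: 1 2 3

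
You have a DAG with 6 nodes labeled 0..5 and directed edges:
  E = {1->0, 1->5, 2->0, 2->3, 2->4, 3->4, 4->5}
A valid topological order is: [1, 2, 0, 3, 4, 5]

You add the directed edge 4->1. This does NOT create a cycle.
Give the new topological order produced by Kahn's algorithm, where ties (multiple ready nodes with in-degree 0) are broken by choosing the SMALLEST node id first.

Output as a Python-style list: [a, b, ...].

Old toposort: [1, 2, 0, 3, 4, 5]
Added edge: 4->1
Position of 4 (4) > position of 1 (0). Must reorder: 4 must now come before 1.
Run Kahn's algorithm (break ties by smallest node id):
  initial in-degrees: [2, 1, 0, 1, 2, 2]
  ready (indeg=0): [2]
  pop 2: indeg[0]->1; indeg[3]->0; indeg[4]->1 | ready=[3] | order so far=[2]
  pop 3: indeg[4]->0 | ready=[4] | order so far=[2, 3]
  pop 4: indeg[1]->0; indeg[5]->1 | ready=[1] | order so far=[2, 3, 4]
  pop 1: indeg[0]->0; indeg[5]->0 | ready=[0, 5] | order so far=[2, 3, 4, 1]
  pop 0: no out-edges | ready=[5] | order so far=[2, 3, 4, 1, 0]
  pop 5: no out-edges | ready=[] | order so far=[2, 3, 4, 1, 0, 5]
  Result: [2, 3, 4, 1, 0, 5]

Answer: [2, 3, 4, 1, 0, 5]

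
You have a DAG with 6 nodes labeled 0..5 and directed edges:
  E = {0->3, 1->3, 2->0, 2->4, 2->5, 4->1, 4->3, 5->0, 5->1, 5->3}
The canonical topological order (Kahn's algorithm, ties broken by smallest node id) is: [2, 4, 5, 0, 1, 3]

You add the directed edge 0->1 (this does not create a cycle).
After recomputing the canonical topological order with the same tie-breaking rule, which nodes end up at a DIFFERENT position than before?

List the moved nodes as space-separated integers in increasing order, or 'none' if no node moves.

Answer: none

Derivation:
Old toposort: [2, 4, 5, 0, 1, 3]
Added edge 0->1
Recompute Kahn (smallest-id tiebreak):
  initial in-degrees: [2, 3, 0, 4, 1, 1]
  ready (indeg=0): [2]
  pop 2: indeg[0]->1; indeg[4]->0; indeg[5]->0 | ready=[4, 5] | order so far=[2]
  pop 4: indeg[1]->2; indeg[3]->3 | ready=[5] | order so far=[2, 4]
  pop 5: indeg[0]->0; indeg[1]->1; indeg[3]->2 | ready=[0] | order so far=[2, 4, 5]
  pop 0: indeg[1]->0; indeg[3]->1 | ready=[1] | order so far=[2, 4, 5, 0]
  pop 1: indeg[3]->0 | ready=[3] | order so far=[2, 4, 5, 0, 1]
  pop 3: no out-edges | ready=[] | order so far=[2, 4, 5, 0, 1, 3]
New canonical toposort: [2, 4, 5, 0, 1, 3]
Compare positions:
  Node 0: index 3 -> 3 (same)
  Node 1: index 4 -> 4 (same)
  Node 2: index 0 -> 0 (same)
  Node 3: index 5 -> 5 (same)
  Node 4: index 1 -> 1 (same)
  Node 5: index 2 -> 2 (same)
Nodes that changed position: none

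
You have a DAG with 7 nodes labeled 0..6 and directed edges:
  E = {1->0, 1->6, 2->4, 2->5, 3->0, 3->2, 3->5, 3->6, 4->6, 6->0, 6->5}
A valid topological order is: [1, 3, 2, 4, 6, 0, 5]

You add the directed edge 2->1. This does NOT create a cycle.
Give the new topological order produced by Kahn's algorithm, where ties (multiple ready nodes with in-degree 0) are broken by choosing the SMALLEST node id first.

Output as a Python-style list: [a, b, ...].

Answer: [3, 2, 1, 4, 6, 0, 5]

Derivation:
Old toposort: [1, 3, 2, 4, 6, 0, 5]
Added edge: 2->1
Position of 2 (2) > position of 1 (0). Must reorder: 2 must now come before 1.
Run Kahn's algorithm (break ties by smallest node id):
  initial in-degrees: [3, 1, 1, 0, 1, 3, 3]
  ready (indeg=0): [3]
  pop 3: indeg[0]->2; indeg[2]->0; indeg[5]->2; indeg[6]->2 | ready=[2] | order so far=[3]
  pop 2: indeg[1]->0; indeg[4]->0; indeg[5]->1 | ready=[1, 4] | order so far=[3, 2]
  pop 1: indeg[0]->1; indeg[6]->1 | ready=[4] | order so far=[3, 2, 1]
  pop 4: indeg[6]->0 | ready=[6] | order so far=[3, 2, 1, 4]
  pop 6: indeg[0]->0; indeg[5]->0 | ready=[0, 5] | order so far=[3, 2, 1, 4, 6]
  pop 0: no out-edges | ready=[5] | order so far=[3, 2, 1, 4, 6, 0]
  pop 5: no out-edges | ready=[] | order so far=[3, 2, 1, 4, 6, 0, 5]
  Result: [3, 2, 1, 4, 6, 0, 5]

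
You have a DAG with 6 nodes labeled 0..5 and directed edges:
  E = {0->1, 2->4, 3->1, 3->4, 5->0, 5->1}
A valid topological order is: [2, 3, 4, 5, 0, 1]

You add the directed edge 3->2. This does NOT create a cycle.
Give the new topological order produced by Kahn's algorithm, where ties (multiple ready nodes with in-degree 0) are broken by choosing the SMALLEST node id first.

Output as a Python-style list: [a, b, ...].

Old toposort: [2, 3, 4, 5, 0, 1]
Added edge: 3->2
Position of 3 (1) > position of 2 (0). Must reorder: 3 must now come before 2.
Run Kahn's algorithm (break ties by smallest node id):
  initial in-degrees: [1, 3, 1, 0, 2, 0]
  ready (indeg=0): [3, 5]
  pop 3: indeg[1]->2; indeg[2]->0; indeg[4]->1 | ready=[2, 5] | order so far=[3]
  pop 2: indeg[4]->0 | ready=[4, 5] | order so far=[3, 2]
  pop 4: no out-edges | ready=[5] | order so far=[3, 2, 4]
  pop 5: indeg[0]->0; indeg[1]->1 | ready=[0] | order so far=[3, 2, 4, 5]
  pop 0: indeg[1]->0 | ready=[1] | order so far=[3, 2, 4, 5, 0]
  pop 1: no out-edges | ready=[] | order so far=[3, 2, 4, 5, 0, 1]
  Result: [3, 2, 4, 5, 0, 1]

Answer: [3, 2, 4, 5, 0, 1]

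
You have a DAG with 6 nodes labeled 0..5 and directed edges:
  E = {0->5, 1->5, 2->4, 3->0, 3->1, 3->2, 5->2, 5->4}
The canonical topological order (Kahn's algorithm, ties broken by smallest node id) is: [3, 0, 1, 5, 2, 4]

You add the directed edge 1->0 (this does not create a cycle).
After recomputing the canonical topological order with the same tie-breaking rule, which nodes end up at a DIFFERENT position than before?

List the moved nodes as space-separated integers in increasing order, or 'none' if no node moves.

Old toposort: [3, 0, 1, 5, 2, 4]
Added edge 1->0
Recompute Kahn (smallest-id tiebreak):
  initial in-degrees: [2, 1, 2, 0, 2, 2]
  ready (indeg=0): [3]
  pop 3: indeg[0]->1; indeg[1]->0; indeg[2]->1 | ready=[1] | order so far=[3]
  pop 1: indeg[0]->0; indeg[5]->1 | ready=[0] | order so far=[3, 1]
  pop 0: indeg[5]->0 | ready=[5] | order so far=[3, 1, 0]
  pop 5: indeg[2]->0; indeg[4]->1 | ready=[2] | order so far=[3, 1, 0, 5]
  pop 2: indeg[4]->0 | ready=[4] | order so far=[3, 1, 0, 5, 2]
  pop 4: no out-edges | ready=[] | order so far=[3, 1, 0, 5, 2, 4]
New canonical toposort: [3, 1, 0, 5, 2, 4]
Compare positions:
  Node 0: index 1 -> 2 (moved)
  Node 1: index 2 -> 1 (moved)
  Node 2: index 4 -> 4 (same)
  Node 3: index 0 -> 0 (same)
  Node 4: index 5 -> 5 (same)
  Node 5: index 3 -> 3 (same)
Nodes that changed position: 0 1

Answer: 0 1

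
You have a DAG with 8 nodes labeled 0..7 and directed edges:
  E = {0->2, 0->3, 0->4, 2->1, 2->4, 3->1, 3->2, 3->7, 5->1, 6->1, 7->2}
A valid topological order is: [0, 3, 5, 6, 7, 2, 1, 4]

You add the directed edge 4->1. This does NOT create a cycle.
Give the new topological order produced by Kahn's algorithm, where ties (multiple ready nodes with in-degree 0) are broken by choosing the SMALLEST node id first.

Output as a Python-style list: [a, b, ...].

Answer: [0, 3, 5, 6, 7, 2, 4, 1]

Derivation:
Old toposort: [0, 3, 5, 6, 7, 2, 1, 4]
Added edge: 4->1
Position of 4 (7) > position of 1 (6). Must reorder: 4 must now come before 1.
Run Kahn's algorithm (break ties by smallest node id):
  initial in-degrees: [0, 5, 3, 1, 2, 0, 0, 1]
  ready (indeg=0): [0, 5, 6]
  pop 0: indeg[2]->2; indeg[3]->0; indeg[4]->1 | ready=[3, 5, 6] | order so far=[0]
  pop 3: indeg[1]->4; indeg[2]->1; indeg[7]->0 | ready=[5, 6, 7] | order so far=[0, 3]
  pop 5: indeg[1]->3 | ready=[6, 7] | order so far=[0, 3, 5]
  pop 6: indeg[1]->2 | ready=[7] | order so far=[0, 3, 5, 6]
  pop 7: indeg[2]->0 | ready=[2] | order so far=[0, 3, 5, 6, 7]
  pop 2: indeg[1]->1; indeg[4]->0 | ready=[4] | order so far=[0, 3, 5, 6, 7, 2]
  pop 4: indeg[1]->0 | ready=[1] | order so far=[0, 3, 5, 6, 7, 2, 4]
  pop 1: no out-edges | ready=[] | order so far=[0, 3, 5, 6, 7, 2, 4, 1]
  Result: [0, 3, 5, 6, 7, 2, 4, 1]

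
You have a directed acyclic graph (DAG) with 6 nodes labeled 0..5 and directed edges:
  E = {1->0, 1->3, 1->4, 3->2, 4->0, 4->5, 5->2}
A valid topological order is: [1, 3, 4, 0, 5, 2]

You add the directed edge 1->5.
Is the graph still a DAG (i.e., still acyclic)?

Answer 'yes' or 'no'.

Answer: yes

Derivation:
Given toposort: [1, 3, 4, 0, 5, 2]
Position of 1: index 0; position of 5: index 4
New edge 1->5: forward
Forward edge: respects the existing order. Still a DAG, same toposort still valid.
Still a DAG? yes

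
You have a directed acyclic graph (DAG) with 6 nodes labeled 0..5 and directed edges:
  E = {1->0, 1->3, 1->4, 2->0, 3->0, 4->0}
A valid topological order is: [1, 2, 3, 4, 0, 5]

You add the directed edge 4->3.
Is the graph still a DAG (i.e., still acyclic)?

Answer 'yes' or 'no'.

Answer: yes

Derivation:
Given toposort: [1, 2, 3, 4, 0, 5]
Position of 4: index 3; position of 3: index 2
New edge 4->3: backward (u after v in old order)
Backward edge: old toposort is now invalid. Check if this creates a cycle.
Does 3 already reach 4? Reachable from 3: [0, 3]. NO -> still a DAG (reorder needed).
Still a DAG? yes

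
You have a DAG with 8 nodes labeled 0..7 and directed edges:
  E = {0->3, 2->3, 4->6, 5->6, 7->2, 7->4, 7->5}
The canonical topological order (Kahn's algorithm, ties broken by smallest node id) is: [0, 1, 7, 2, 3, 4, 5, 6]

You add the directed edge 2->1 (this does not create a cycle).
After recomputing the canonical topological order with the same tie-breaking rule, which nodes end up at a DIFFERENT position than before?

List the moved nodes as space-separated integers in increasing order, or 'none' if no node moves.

Answer: 1 2 7

Derivation:
Old toposort: [0, 1, 7, 2, 3, 4, 5, 6]
Added edge 2->1
Recompute Kahn (smallest-id tiebreak):
  initial in-degrees: [0, 1, 1, 2, 1, 1, 2, 0]
  ready (indeg=0): [0, 7]
  pop 0: indeg[3]->1 | ready=[7] | order so far=[0]
  pop 7: indeg[2]->0; indeg[4]->0; indeg[5]->0 | ready=[2, 4, 5] | order so far=[0, 7]
  pop 2: indeg[1]->0; indeg[3]->0 | ready=[1, 3, 4, 5] | order so far=[0, 7, 2]
  pop 1: no out-edges | ready=[3, 4, 5] | order so far=[0, 7, 2, 1]
  pop 3: no out-edges | ready=[4, 5] | order so far=[0, 7, 2, 1, 3]
  pop 4: indeg[6]->1 | ready=[5] | order so far=[0, 7, 2, 1, 3, 4]
  pop 5: indeg[6]->0 | ready=[6] | order so far=[0, 7, 2, 1, 3, 4, 5]
  pop 6: no out-edges | ready=[] | order so far=[0, 7, 2, 1, 3, 4, 5, 6]
New canonical toposort: [0, 7, 2, 1, 3, 4, 5, 6]
Compare positions:
  Node 0: index 0 -> 0 (same)
  Node 1: index 1 -> 3 (moved)
  Node 2: index 3 -> 2 (moved)
  Node 3: index 4 -> 4 (same)
  Node 4: index 5 -> 5 (same)
  Node 5: index 6 -> 6 (same)
  Node 6: index 7 -> 7 (same)
  Node 7: index 2 -> 1 (moved)
Nodes that changed position: 1 2 7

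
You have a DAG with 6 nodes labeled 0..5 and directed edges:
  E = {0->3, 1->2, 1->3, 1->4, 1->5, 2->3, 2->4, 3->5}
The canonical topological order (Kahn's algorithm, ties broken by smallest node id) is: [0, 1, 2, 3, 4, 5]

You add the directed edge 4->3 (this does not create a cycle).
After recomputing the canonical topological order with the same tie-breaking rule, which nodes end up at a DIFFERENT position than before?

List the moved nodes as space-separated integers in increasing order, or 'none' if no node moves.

Old toposort: [0, 1, 2, 3, 4, 5]
Added edge 4->3
Recompute Kahn (smallest-id tiebreak):
  initial in-degrees: [0, 0, 1, 4, 2, 2]
  ready (indeg=0): [0, 1]
  pop 0: indeg[3]->3 | ready=[1] | order so far=[0]
  pop 1: indeg[2]->0; indeg[3]->2; indeg[4]->1; indeg[5]->1 | ready=[2] | order so far=[0, 1]
  pop 2: indeg[3]->1; indeg[4]->0 | ready=[4] | order so far=[0, 1, 2]
  pop 4: indeg[3]->0 | ready=[3] | order so far=[0, 1, 2, 4]
  pop 3: indeg[5]->0 | ready=[5] | order so far=[0, 1, 2, 4, 3]
  pop 5: no out-edges | ready=[] | order so far=[0, 1, 2, 4, 3, 5]
New canonical toposort: [0, 1, 2, 4, 3, 5]
Compare positions:
  Node 0: index 0 -> 0 (same)
  Node 1: index 1 -> 1 (same)
  Node 2: index 2 -> 2 (same)
  Node 3: index 3 -> 4 (moved)
  Node 4: index 4 -> 3 (moved)
  Node 5: index 5 -> 5 (same)
Nodes that changed position: 3 4

Answer: 3 4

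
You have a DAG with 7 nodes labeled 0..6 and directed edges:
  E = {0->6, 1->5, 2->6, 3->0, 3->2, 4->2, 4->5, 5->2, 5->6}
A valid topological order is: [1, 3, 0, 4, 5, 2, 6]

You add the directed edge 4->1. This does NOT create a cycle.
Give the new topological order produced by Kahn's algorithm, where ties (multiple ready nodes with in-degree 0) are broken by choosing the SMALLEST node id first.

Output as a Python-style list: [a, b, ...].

Old toposort: [1, 3, 0, 4, 5, 2, 6]
Added edge: 4->1
Position of 4 (3) > position of 1 (0). Must reorder: 4 must now come before 1.
Run Kahn's algorithm (break ties by smallest node id):
  initial in-degrees: [1, 1, 3, 0, 0, 2, 3]
  ready (indeg=0): [3, 4]
  pop 3: indeg[0]->0; indeg[2]->2 | ready=[0, 4] | order so far=[3]
  pop 0: indeg[6]->2 | ready=[4] | order so far=[3, 0]
  pop 4: indeg[1]->0; indeg[2]->1; indeg[5]->1 | ready=[1] | order so far=[3, 0, 4]
  pop 1: indeg[5]->0 | ready=[5] | order so far=[3, 0, 4, 1]
  pop 5: indeg[2]->0; indeg[6]->1 | ready=[2] | order so far=[3, 0, 4, 1, 5]
  pop 2: indeg[6]->0 | ready=[6] | order so far=[3, 0, 4, 1, 5, 2]
  pop 6: no out-edges | ready=[] | order so far=[3, 0, 4, 1, 5, 2, 6]
  Result: [3, 0, 4, 1, 5, 2, 6]

Answer: [3, 0, 4, 1, 5, 2, 6]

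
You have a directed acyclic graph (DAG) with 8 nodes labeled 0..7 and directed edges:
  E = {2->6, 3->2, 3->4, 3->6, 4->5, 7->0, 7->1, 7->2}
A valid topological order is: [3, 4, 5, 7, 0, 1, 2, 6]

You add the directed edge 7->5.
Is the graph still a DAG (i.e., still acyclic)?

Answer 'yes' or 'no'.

Given toposort: [3, 4, 5, 7, 0, 1, 2, 6]
Position of 7: index 3; position of 5: index 2
New edge 7->5: backward (u after v in old order)
Backward edge: old toposort is now invalid. Check if this creates a cycle.
Does 5 already reach 7? Reachable from 5: [5]. NO -> still a DAG (reorder needed).
Still a DAG? yes

Answer: yes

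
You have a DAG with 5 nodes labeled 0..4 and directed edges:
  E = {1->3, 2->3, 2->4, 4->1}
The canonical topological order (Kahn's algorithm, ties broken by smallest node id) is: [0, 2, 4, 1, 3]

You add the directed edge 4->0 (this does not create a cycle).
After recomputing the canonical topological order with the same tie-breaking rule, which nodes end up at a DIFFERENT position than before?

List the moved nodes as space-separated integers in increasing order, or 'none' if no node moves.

Old toposort: [0, 2, 4, 1, 3]
Added edge 4->0
Recompute Kahn (smallest-id tiebreak):
  initial in-degrees: [1, 1, 0, 2, 1]
  ready (indeg=0): [2]
  pop 2: indeg[3]->1; indeg[4]->0 | ready=[4] | order so far=[2]
  pop 4: indeg[0]->0; indeg[1]->0 | ready=[0, 1] | order so far=[2, 4]
  pop 0: no out-edges | ready=[1] | order so far=[2, 4, 0]
  pop 1: indeg[3]->0 | ready=[3] | order so far=[2, 4, 0, 1]
  pop 3: no out-edges | ready=[] | order so far=[2, 4, 0, 1, 3]
New canonical toposort: [2, 4, 0, 1, 3]
Compare positions:
  Node 0: index 0 -> 2 (moved)
  Node 1: index 3 -> 3 (same)
  Node 2: index 1 -> 0 (moved)
  Node 3: index 4 -> 4 (same)
  Node 4: index 2 -> 1 (moved)
Nodes that changed position: 0 2 4

Answer: 0 2 4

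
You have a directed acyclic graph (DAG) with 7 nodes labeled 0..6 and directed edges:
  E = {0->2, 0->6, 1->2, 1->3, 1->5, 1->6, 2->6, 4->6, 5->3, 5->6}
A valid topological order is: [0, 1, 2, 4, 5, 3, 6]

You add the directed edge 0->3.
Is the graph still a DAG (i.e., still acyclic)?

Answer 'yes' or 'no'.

Given toposort: [0, 1, 2, 4, 5, 3, 6]
Position of 0: index 0; position of 3: index 5
New edge 0->3: forward
Forward edge: respects the existing order. Still a DAG, same toposort still valid.
Still a DAG? yes

Answer: yes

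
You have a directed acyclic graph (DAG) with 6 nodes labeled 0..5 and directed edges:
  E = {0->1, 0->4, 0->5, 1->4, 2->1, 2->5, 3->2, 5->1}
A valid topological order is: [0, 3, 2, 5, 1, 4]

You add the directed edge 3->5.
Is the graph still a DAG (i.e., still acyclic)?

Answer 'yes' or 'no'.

Answer: yes

Derivation:
Given toposort: [0, 3, 2, 5, 1, 4]
Position of 3: index 1; position of 5: index 3
New edge 3->5: forward
Forward edge: respects the existing order. Still a DAG, same toposort still valid.
Still a DAG? yes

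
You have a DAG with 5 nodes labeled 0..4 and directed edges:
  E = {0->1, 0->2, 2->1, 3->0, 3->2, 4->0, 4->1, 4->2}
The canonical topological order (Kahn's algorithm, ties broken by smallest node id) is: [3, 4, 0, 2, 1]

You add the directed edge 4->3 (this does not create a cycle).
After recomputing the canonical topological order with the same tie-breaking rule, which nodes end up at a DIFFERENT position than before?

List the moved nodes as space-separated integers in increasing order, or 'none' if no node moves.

Answer: 3 4

Derivation:
Old toposort: [3, 4, 0, 2, 1]
Added edge 4->3
Recompute Kahn (smallest-id tiebreak):
  initial in-degrees: [2, 3, 3, 1, 0]
  ready (indeg=0): [4]
  pop 4: indeg[0]->1; indeg[1]->2; indeg[2]->2; indeg[3]->0 | ready=[3] | order so far=[4]
  pop 3: indeg[0]->0; indeg[2]->1 | ready=[0] | order so far=[4, 3]
  pop 0: indeg[1]->1; indeg[2]->0 | ready=[2] | order so far=[4, 3, 0]
  pop 2: indeg[1]->0 | ready=[1] | order so far=[4, 3, 0, 2]
  pop 1: no out-edges | ready=[] | order so far=[4, 3, 0, 2, 1]
New canonical toposort: [4, 3, 0, 2, 1]
Compare positions:
  Node 0: index 2 -> 2 (same)
  Node 1: index 4 -> 4 (same)
  Node 2: index 3 -> 3 (same)
  Node 3: index 0 -> 1 (moved)
  Node 4: index 1 -> 0 (moved)
Nodes that changed position: 3 4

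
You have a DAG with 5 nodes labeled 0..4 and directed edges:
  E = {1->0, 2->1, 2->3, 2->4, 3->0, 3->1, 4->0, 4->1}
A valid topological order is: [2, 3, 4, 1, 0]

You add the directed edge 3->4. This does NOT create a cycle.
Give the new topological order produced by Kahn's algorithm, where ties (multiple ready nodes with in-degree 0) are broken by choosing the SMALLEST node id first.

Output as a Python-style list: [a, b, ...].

Answer: [2, 3, 4, 1, 0]

Derivation:
Old toposort: [2, 3, 4, 1, 0]
Added edge: 3->4
Position of 3 (1) < position of 4 (2). Old order still valid.
Run Kahn's algorithm (break ties by smallest node id):
  initial in-degrees: [3, 3, 0, 1, 2]
  ready (indeg=0): [2]
  pop 2: indeg[1]->2; indeg[3]->0; indeg[4]->1 | ready=[3] | order so far=[2]
  pop 3: indeg[0]->2; indeg[1]->1; indeg[4]->0 | ready=[4] | order so far=[2, 3]
  pop 4: indeg[0]->1; indeg[1]->0 | ready=[1] | order so far=[2, 3, 4]
  pop 1: indeg[0]->0 | ready=[0] | order so far=[2, 3, 4, 1]
  pop 0: no out-edges | ready=[] | order so far=[2, 3, 4, 1, 0]
  Result: [2, 3, 4, 1, 0]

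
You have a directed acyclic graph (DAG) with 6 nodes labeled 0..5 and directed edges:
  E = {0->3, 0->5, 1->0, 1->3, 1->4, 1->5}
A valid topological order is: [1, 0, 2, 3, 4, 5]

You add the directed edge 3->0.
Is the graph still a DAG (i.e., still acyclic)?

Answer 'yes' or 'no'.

Given toposort: [1, 0, 2, 3, 4, 5]
Position of 3: index 3; position of 0: index 1
New edge 3->0: backward (u after v in old order)
Backward edge: old toposort is now invalid. Check if this creates a cycle.
Does 0 already reach 3? Reachable from 0: [0, 3, 5]. YES -> cycle!
Still a DAG? no

Answer: no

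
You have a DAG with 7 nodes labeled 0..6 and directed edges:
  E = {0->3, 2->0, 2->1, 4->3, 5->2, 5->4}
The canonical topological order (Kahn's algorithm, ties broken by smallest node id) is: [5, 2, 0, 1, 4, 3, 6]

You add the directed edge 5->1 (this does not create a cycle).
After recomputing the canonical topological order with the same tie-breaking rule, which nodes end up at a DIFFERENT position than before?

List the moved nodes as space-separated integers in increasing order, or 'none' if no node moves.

Old toposort: [5, 2, 0, 1, 4, 3, 6]
Added edge 5->1
Recompute Kahn (smallest-id tiebreak):
  initial in-degrees: [1, 2, 1, 2, 1, 0, 0]
  ready (indeg=0): [5, 6]
  pop 5: indeg[1]->1; indeg[2]->0; indeg[4]->0 | ready=[2, 4, 6] | order so far=[5]
  pop 2: indeg[0]->0; indeg[1]->0 | ready=[0, 1, 4, 6] | order so far=[5, 2]
  pop 0: indeg[3]->1 | ready=[1, 4, 6] | order so far=[5, 2, 0]
  pop 1: no out-edges | ready=[4, 6] | order so far=[5, 2, 0, 1]
  pop 4: indeg[3]->0 | ready=[3, 6] | order so far=[5, 2, 0, 1, 4]
  pop 3: no out-edges | ready=[6] | order so far=[5, 2, 0, 1, 4, 3]
  pop 6: no out-edges | ready=[] | order so far=[5, 2, 0, 1, 4, 3, 6]
New canonical toposort: [5, 2, 0, 1, 4, 3, 6]
Compare positions:
  Node 0: index 2 -> 2 (same)
  Node 1: index 3 -> 3 (same)
  Node 2: index 1 -> 1 (same)
  Node 3: index 5 -> 5 (same)
  Node 4: index 4 -> 4 (same)
  Node 5: index 0 -> 0 (same)
  Node 6: index 6 -> 6 (same)
Nodes that changed position: none

Answer: none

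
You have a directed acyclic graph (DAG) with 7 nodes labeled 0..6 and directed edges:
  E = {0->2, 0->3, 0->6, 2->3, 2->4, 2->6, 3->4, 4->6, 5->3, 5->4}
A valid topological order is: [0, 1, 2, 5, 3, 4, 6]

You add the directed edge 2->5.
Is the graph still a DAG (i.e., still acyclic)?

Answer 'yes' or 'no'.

Answer: yes

Derivation:
Given toposort: [0, 1, 2, 5, 3, 4, 6]
Position of 2: index 2; position of 5: index 3
New edge 2->5: forward
Forward edge: respects the existing order. Still a DAG, same toposort still valid.
Still a DAG? yes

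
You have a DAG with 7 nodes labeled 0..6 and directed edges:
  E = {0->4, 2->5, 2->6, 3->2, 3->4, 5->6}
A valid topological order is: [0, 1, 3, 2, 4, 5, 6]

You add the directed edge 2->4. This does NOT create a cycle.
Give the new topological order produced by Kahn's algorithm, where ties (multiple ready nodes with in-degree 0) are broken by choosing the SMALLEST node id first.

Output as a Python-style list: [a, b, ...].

Answer: [0, 1, 3, 2, 4, 5, 6]

Derivation:
Old toposort: [0, 1, 3, 2, 4, 5, 6]
Added edge: 2->4
Position of 2 (3) < position of 4 (4). Old order still valid.
Run Kahn's algorithm (break ties by smallest node id):
  initial in-degrees: [0, 0, 1, 0, 3, 1, 2]
  ready (indeg=0): [0, 1, 3]
  pop 0: indeg[4]->2 | ready=[1, 3] | order so far=[0]
  pop 1: no out-edges | ready=[3] | order so far=[0, 1]
  pop 3: indeg[2]->0; indeg[4]->1 | ready=[2] | order so far=[0, 1, 3]
  pop 2: indeg[4]->0; indeg[5]->0; indeg[6]->1 | ready=[4, 5] | order so far=[0, 1, 3, 2]
  pop 4: no out-edges | ready=[5] | order so far=[0, 1, 3, 2, 4]
  pop 5: indeg[6]->0 | ready=[6] | order so far=[0, 1, 3, 2, 4, 5]
  pop 6: no out-edges | ready=[] | order so far=[0, 1, 3, 2, 4, 5, 6]
  Result: [0, 1, 3, 2, 4, 5, 6]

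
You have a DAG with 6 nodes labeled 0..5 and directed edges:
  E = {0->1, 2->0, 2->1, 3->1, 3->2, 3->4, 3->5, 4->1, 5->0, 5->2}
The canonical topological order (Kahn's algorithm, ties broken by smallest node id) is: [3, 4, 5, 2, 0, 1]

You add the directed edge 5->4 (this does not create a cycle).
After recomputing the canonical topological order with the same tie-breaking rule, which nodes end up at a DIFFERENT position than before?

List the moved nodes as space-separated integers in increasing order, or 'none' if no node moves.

Old toposort: [3, 4, 5, 2, 0, 1]
Added edge 5->4
Recompute Kahn (smallest-id tiebreak):
  initial in-degrees: [2, 4, 2, 0, 2, 1]
  ready (indeg=0): [3]
  pop 3: indeg[1]->3; indeg[2]->1; indeg[4]->1; indeg[5]->0 | ready=[5] | order so far=[3]
  pop 5: indeg[0]->1; indeg[2]->0; indeg[4]->0 | ready=[2, 4] | order so far=[3, 5]
  pop 2: indeg[0]->0; indeg[1]->2 | ready=[0, 4] | order so far=[3, 5, 2]
  pop 0: indeg[1]->1 | ready=[4] | order so far=[3, 5, 2, 0]
  pop 4: indeg[1]->0 | ready=[1] | order so far=[3, 5, 2, 0, 4]
  pop 1: no out-edges | ready=[] | order so far=[3, 5, 2, 0, 4, 1]
New canonical toposort: [3, 5, 2, 0, 4, 1]
Compare positions:
  Node 0: index 4 -> 3 (moved)
  Node 1: index 5 -> 5 (same)
  Node 2: index 3 -> 2 (moved)
  Node 3: index 0 -> 0 (same)
  Node 4: index 1 -> 4 (moved)
  Node 5: index 2 -> 1 (moved)
Nodes that changed position: 0 2 4 5

Answer: 0 2 4 5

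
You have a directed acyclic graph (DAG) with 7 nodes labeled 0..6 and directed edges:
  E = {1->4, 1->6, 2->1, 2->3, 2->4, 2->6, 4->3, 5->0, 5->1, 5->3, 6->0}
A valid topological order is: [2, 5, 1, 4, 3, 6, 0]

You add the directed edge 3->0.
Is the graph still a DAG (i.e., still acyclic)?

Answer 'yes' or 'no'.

Answer: yes

Derivation:
Given toposort: [2, 5, 1, 4, 3, 6, 0]
Position of 3: index 4; position of 0: index 6
New edge 3->0: forward
Forward edge: respects the existing order. Still a DAG, same toposort still valid.
Still a DAG? yes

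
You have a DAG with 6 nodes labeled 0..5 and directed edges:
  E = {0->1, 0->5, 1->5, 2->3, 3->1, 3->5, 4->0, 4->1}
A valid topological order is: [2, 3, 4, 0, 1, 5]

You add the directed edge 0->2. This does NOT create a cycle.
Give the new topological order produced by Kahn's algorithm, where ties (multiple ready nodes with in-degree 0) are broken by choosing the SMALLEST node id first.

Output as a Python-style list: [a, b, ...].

Answer: [4, 0, 2, 3, 1, 5]

Derivation:
Old toposort: [2, 3, 4, 0, 1, 5]
Added edge: 0->2
Position of 0 (3) > position of 2 (0). Must reorder: 0 must now come before 2.
Run Kahn's algorithm (break ties by smallest node id):
  initial in-degrees: [1, 3, 1, 1, 0, 3]
  ready (indeg=0): [4]
  pop 4: indeg[0]->0; indeg[1]->2 | ready=[0] | order so far=[4]
  pop 0: indeg[1]->1; indeg[2]->0; indeg[5]->2 | ready=[2] | order so far=[4, 0]
  pop 2: indeg[3]->0 | ready=[3] | order so far=[4, 0, 2]
  pop 3: indeg[1]->0; indeg[5]->1 | ready=[1] | order so far=[4, 0, 2, 3]
  pop 1: indeg[5]->0 | ready=[5] | order so far=[4, 0, 2, 3, 1]
  pop 5: no out-edges | ready=[] | order so far=[4, 0, 2, 3, 1, 5]
  Result: [4, 0, 2, 3, 1, 5]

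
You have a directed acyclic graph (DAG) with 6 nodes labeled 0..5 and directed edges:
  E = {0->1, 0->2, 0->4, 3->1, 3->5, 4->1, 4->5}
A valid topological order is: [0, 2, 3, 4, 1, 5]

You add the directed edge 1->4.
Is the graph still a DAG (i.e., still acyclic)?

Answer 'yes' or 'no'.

Given toposort: [0, 2, 3, 4, 1, 5]
Position of 1: index 4; position of 4: index 3
New edge 1->4: backward (u after v in old order)
Backward edge: old toposort is now invalid. Check if this creates a cycle.
Does 4 already reach 1? Reachable from 4: [1, 4, 5]. YES -> cycle!
Still a DAG? no

Answer: no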